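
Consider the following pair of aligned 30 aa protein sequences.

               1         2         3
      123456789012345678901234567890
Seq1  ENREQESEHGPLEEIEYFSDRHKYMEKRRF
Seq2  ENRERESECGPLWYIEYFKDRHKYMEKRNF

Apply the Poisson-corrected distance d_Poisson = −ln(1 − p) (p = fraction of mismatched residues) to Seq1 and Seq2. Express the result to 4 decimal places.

The sequences differ at positions 5 (Q/R), 9 (H/C), 13 (E/W), 14 (E/Y), 19 (S/K), 29 (R/N).
p = 6/30 = 0.200000.
d = −ln(1 − 0.200000) = −ln(0.800000) = 0.2231.

0.2231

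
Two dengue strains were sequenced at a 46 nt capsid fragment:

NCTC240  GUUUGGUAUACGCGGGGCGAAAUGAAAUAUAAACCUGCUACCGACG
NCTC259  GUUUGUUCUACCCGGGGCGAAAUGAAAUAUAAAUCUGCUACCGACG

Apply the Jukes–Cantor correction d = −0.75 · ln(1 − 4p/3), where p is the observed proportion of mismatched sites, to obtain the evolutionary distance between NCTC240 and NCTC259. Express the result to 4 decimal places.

0.0924

Mismatches occur at site 6 (G/U), site 8 (A/C), site 12 (G/C), site 34 (C/U).
p = 4/46 = 0.086957.
d = −0.75 · ln(1 − (4/3)·0.086957) = −0.75 · ln(0.884057) = −0.75 · (-0.123234) = 0.0924.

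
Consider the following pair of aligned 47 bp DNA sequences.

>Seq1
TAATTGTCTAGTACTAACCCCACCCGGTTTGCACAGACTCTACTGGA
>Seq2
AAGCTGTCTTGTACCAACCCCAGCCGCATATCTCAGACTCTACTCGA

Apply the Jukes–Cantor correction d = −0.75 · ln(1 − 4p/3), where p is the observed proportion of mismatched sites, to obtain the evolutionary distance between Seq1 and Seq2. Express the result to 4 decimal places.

0.3121

Differing sites — 1:T/A; 3:A/G; 4:T/C; 10:A/T; 15:T/C; 23:C/G; 27:G/C; 28:T/A; 30:T/A; 31:G/T; 33:A/T; 45:G/C.
p = 12/47 = 0.255319.
d = −0.75 · ln(1 − (4/3)·0.255319) = −0.75 · ln(0.659575) = −0.75 · (-0.416160) = 0.3121.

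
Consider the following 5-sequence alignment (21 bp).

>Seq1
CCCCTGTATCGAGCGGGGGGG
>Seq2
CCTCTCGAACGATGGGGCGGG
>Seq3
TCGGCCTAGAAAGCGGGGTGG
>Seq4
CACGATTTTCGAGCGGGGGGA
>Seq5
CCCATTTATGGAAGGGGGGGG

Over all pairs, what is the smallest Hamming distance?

Pairwise Hamming distances:
  Seq1 vs Seq2: 7
  Seq1 vs Seq3: 9
  Seq1 vs Seq4: 6
  Seq1 vs Seq5: 5
  Seq2 vs Seq3: 12
  Seq2 vs Seq4: 12
  Seq2 vs Seq5: 8
  Seq3 vs Seq4: 11
  Seq3 vs Seq5: 11
  Seq4 vs Seq5: 8
The smallest is 5, between Seq1 and Seq5.

5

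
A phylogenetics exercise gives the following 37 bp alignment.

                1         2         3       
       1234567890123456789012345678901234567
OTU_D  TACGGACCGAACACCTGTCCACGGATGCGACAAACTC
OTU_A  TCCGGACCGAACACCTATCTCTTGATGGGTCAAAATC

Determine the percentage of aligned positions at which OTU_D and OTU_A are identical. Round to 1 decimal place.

75.7%

Mismatches occur at site 2 (A↔C), site 17 (G↔A), site 20 (C↔T), site 21 (A↔C), site 22 (C↔T), site 23 (G↔T), site 28 (C↔G), site 30 (A↔T), site 35 (C↔A).
28 of the 37 sites match, so the percent identity is 28/37 × 100 = 75.7%.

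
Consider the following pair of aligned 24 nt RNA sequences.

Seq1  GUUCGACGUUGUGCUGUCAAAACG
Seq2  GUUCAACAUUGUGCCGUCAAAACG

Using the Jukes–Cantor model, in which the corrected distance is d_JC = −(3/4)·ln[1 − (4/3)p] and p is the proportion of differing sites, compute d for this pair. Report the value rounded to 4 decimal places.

0.1367

The sequences differ at positions 5 (G/A), 8 (G/A), 15 (U/C).
p = 3/24 = 0.125000.
d = −0.75 · ln(1 − (4/3)·0.125000) = −0.75 · ln(0.833333) = −0.75 · (-0.182322) = 0.1367.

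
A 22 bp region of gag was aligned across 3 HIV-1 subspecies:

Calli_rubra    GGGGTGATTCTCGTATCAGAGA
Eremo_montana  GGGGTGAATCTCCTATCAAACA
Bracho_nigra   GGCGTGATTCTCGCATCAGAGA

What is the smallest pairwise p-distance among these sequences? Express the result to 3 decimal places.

Pairwise Hamming distances:
  Calli_rubra vs Eremo_montana: 4
  Calli_rubra vs Bracho_nigra: 2
  Eremo_montana vs Bracho_nigra: 6
The smallest is 2 mismatches, between Calli_rubra and Bracho_nigra; p = 2/22 = 0.091.

0.091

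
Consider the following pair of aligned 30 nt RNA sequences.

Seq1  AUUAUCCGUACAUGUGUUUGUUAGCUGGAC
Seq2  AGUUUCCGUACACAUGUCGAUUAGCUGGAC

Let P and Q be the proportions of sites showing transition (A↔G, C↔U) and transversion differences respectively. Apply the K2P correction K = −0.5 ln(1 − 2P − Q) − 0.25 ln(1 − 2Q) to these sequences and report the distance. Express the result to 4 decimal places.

Mismatches occur at site 2 (U/G, transversion), site 4 (A/U, transversion), site 13 (U/C, transition), site 14 (G/A, transition), site 18 (U/C, transition), site 19 (U/G, transversion), site 20 (G/A, transition).
Of the 7 differences, 4 transitions and 3 transversions over 30 sites: P = 4/30 = 0.133333, Q = 3/30 = 0.100000.
d = −0.5·ln(0.633334) − 0.25·ln(0.800000) = −0.5·(-0.456757) − 0.25·(-0.223144) = 0.2842.

0.2842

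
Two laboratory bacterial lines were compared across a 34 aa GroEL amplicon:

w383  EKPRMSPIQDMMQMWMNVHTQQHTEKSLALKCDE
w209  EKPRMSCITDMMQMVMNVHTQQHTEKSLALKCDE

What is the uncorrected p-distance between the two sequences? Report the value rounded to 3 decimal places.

Mismatches occur at site 7 (P↔C), site 9 (Q↔T), site 15 (W↔V).
There are 3 differences over 34 sites, so p = 3/34 = 0.088.

0.088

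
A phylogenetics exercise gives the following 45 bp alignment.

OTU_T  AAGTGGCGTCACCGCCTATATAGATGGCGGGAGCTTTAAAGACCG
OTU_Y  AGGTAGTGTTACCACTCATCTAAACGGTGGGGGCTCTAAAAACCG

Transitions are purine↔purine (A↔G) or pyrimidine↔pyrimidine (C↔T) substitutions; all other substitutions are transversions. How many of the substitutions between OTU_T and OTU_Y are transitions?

13

The sequences differ at positions 2 (A/G, transition), 5 (G/A, transition), 7 (C/T, transition), 10 (C/T, transition), 14 (G/A, transition), 16 (C/T, transition), 17 (T/C, transition), 20 (A/C, transversion), 23 (G/A, transition), 25 (T/C, transition), 28 (C/T, transition), 32 (A/G, transition), 36 (T/C, transition), 41 (G/A, transition).
Of the 14 differences, 13 transitions and 1 transversion, so the answer is 13.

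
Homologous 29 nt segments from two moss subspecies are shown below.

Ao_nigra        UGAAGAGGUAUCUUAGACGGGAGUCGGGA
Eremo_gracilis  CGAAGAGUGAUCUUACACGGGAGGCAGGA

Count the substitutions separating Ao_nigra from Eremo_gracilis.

Differing sites — 1:U/C; 8:G/U; 9:U/G; 16:G/C; 24:U/G; 26:G/A.
That gives 6 mismatches out of 29 aligned sites, so the Hamming distance is 6.

6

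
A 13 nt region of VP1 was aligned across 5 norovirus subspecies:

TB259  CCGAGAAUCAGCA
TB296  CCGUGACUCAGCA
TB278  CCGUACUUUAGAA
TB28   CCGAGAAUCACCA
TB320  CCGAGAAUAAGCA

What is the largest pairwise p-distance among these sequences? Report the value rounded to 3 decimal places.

Pairwise Hamming distances:
  TB259 vs TB296: 2
  TB259 vs TB278: 6
  TB259 vs TB28: 1
  TB259 vs TB320: 1
  TB296 vs TB278: 5
  TB296 vs TB28: 3
  TB296 vs TB320: 3
  TB278 vs TB28: 7
  TB278 vs TB320: 6
  TB28 vs TB320: 2
The largest is 7 mismatches, between TB278 and TB28; p = 7/13 = 0.538.

0.538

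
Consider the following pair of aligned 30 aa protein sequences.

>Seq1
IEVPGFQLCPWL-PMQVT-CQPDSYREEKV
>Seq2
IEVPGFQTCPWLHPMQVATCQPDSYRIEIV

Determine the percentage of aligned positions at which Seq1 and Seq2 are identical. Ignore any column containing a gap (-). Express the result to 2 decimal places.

85.71%

Excluding the 2 gap columns leaves 28 comparable sites.
The sequences differ at positions 8 (L/T), 18 (T/A), 27 (E/I), 29 (K/I).
24 of the 28 comparable sites match, so the percent identity is 24/28 × 100 = 85.71%.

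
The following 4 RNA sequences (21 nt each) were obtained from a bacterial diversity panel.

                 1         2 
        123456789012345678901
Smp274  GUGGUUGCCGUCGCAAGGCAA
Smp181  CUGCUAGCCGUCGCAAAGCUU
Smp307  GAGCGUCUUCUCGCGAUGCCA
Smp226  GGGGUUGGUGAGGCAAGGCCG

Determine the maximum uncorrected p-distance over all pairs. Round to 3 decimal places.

0.571

Pairwise Hamming distances:
  Smp274 vs Smp181: 6
  Smp274 vs Smp307: 10
  Smp274 vs Smp226: 7
  Smp181 vs Smp307: 12
  Smp181 vs Smp226: 11
  Smp307 vs Smp226: 11
The largest is 12 mismatches, between Smp181 and Smp307; p = 12/21 = 0.571.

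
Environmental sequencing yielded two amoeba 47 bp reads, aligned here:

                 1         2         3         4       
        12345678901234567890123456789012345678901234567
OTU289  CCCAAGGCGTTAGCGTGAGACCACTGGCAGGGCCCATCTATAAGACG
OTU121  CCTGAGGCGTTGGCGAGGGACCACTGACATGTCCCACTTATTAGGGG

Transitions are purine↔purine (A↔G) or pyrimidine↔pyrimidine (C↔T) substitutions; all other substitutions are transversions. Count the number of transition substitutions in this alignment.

8

Mismatches occur at site 3 (C/T, transition), site 4 (A/G, transition), site 12 (A/G, transition), site 16 (T/A, transversion), site 18 (A/G, transition), site 27 (G/A, transition), site 30 (G/T, transversion), site 32 (G/T, transversion), site 37 (T/C, transition), site 38 (C/T, transition), site 42 (A/T, transversion), site 45 (A/G, transition), site 46 (C/G, transversion).
Of the 13 differences, 8 transitions and 5 transversions, so the answer is 8.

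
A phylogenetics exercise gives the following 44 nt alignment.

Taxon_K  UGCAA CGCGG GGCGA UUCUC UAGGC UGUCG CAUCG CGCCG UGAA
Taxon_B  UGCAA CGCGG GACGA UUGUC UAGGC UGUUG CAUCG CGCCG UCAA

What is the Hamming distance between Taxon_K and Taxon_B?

Differing sites — 12:G/A; 18:C/G; 29:C/U; 42:G/C.
That gives 4 mismatches out of 44 aligned sites, so the Hamming distance is 4.

4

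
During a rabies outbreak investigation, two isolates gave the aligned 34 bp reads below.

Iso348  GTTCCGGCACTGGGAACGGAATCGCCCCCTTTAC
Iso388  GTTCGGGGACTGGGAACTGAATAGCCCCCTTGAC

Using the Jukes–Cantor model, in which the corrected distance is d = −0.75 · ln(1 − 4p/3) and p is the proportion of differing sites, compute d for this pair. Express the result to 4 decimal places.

Differing sites — 5:C/G; 8:C/G; 18:G/T; 23:C/A; 32:T/G.
p = 5/34 = 0.147059.
d = −0.75 · ln(1 − (4/3)·0.147059) = −0.75 · ln(0.803921) = −0.75 · (-0.218254) = 0.1637.

0.1637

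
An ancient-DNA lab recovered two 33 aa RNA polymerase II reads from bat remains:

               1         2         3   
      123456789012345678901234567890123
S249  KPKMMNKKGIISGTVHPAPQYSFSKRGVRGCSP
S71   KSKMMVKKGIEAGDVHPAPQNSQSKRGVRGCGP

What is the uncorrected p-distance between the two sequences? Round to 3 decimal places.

Differing sites — 2:P/S; 6:N/V; 11:I/E; 12:S/A; 14:T/D; 21:Y/N; 23:F/Q; 32:S/G.
There are 8 differences over 33 sites, so p = 8/33 = 0.242.

0.242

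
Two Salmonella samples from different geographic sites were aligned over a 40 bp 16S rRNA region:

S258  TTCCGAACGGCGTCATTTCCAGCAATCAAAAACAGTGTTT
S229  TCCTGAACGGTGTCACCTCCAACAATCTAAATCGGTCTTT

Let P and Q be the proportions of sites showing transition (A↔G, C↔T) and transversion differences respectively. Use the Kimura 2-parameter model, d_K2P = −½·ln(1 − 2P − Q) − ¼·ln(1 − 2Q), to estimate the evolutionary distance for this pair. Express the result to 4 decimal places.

0.3173

Mismatches occur at site 2 (T→C, transition), site 4 (C→T, transition), site 11 (C→T, transition), site 16 (T→C, transition), site 17 (T→C, transition), site 22 (G→A, transition), site 28 (A→T, transversion), site 32 (A→T, transversion), site 34 (A→G, transition), site 37 (G→C, transversion).
Of the 10 differences, 7 transitions and 3 transversions over 40 sites: P = 7/40 = 0.175000, Q = 3/40 = 0.075000.
d = −0.5·ln(0.575000) − 0.25·ln(0.850000) = −0.5·(-0.553385) − 0.25·(-0.162519) = 0.3173.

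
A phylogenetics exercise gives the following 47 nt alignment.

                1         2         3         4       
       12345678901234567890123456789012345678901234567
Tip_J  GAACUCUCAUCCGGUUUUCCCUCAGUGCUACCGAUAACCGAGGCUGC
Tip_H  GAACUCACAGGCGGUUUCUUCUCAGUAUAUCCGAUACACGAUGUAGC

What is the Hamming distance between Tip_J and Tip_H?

Differing sites — 7:U/A; 10:U/G; 11:C/G; 18:U/C; 19:C/U; 20:C/U; 27:G/A; 28:C/U; 29:U/A; 30:A/U; 37:A/C; 38:C/A; 42:G/U; 44:C/U; 45:U/A.
That gives 15 mismatches out of 47 aligned sites, so the Hamming distance is 15.

15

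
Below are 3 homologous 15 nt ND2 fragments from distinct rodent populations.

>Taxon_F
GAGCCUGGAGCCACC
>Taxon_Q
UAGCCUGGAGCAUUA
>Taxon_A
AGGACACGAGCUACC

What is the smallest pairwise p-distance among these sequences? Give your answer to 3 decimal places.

0.333

Pairwise Hamming distances:
  Taxon_F vs Taxon_Q: 5
  Taxon_F vs Taxon_A: 6
  Taxon_Q vs Taxon_A: 9
The smallest is 5 mismatches, between Taxon_F and Taxon_Q; p = 5/15 = 0.333.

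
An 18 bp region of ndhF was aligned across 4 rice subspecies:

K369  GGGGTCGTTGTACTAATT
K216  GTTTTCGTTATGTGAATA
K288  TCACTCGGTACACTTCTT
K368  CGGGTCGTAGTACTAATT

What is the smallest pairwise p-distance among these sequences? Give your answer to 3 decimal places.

Pairwise Hamming distances:
  K369 vs K216: 8
  K369 vs K288: 9
  K369 vs K368: 2
  K216 vs K288: 12
  K216 vs K368: 10
  K288 vs K368: 10
The smallest is 2 mismatches, between K369 and K368; p = 2/18 = 0.111.

0.111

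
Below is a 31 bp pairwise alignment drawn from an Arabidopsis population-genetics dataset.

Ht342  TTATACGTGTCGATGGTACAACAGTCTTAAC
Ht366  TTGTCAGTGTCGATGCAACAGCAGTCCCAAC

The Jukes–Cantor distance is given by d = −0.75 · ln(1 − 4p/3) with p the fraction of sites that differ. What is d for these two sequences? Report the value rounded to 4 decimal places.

0.3163

Differing sites — 3:A/G; 5:A/C; 6:C/A; 16:G/C; 17:T/A; 21:A/G; 27:T/C; 28:T/C.
p = 8/31 = 0.258065.
d = −0.75 · ln(1 − (4/3)·0.258065) = −0.75 · ln(0.655913) = −0.75 · (-0.421727) = 0.3163.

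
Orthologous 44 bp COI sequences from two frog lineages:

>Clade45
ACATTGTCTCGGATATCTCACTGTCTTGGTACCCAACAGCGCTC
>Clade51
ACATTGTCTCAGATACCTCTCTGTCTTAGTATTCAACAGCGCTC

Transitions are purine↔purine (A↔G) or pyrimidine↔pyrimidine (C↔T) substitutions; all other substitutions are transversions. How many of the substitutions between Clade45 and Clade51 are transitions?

5

The sequences differ at positions 11 (G/A, transition), 16 (T/C, transition), 20 (A/T, transversion), 28 (G/A, transition), 32 (C/T, transition), 33 (C/T, transition).
Of the 6 differences, 5 transitions and 1 transversion, so the answer is 5.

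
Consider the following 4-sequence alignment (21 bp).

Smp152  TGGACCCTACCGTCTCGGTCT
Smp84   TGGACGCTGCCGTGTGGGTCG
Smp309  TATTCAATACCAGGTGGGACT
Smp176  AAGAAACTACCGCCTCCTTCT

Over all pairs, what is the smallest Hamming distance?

Pairwise Hamming distances:
  Smp152 vs Smp84: 5
  Smp152 vs Smp309: 10
  Smp152 vs Smp176: 7
  Smp84 vs Smp309: 10
  Smp84 vs Smp176: 11
  Smp309 vs Smp176: 12
The smallest is 5, between Smp152 and Smp84.

5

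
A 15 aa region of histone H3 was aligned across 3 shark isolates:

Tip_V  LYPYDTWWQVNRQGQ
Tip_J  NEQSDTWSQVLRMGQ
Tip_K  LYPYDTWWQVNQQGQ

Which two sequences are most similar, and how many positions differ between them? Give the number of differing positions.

1

Pairwise Hamming distances:
  Tip_V vs Tip_J: 7
  Tip_V vs Tip_K: 1
  Tip_J vs Tip_K: 8
The smallest is 1, between Tip_V and Tip_K.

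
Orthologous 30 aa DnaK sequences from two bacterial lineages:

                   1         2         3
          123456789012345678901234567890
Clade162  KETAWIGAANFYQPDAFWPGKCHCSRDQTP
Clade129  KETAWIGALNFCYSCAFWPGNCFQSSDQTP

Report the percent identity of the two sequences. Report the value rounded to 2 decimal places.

Mismatches occur at site 9 (A↔L), site 12 (Y↔C), site 13 (Q↔Y), site 14 (P↔S), site 15 (D↔C), site 21 (K↔N), site 23 (H↔F), site 24 (C↔Q), site 26 (R↔S).
21 of the 30 sites match, so the percent identity is 21/30 × 100 = 70.00%.

70.00%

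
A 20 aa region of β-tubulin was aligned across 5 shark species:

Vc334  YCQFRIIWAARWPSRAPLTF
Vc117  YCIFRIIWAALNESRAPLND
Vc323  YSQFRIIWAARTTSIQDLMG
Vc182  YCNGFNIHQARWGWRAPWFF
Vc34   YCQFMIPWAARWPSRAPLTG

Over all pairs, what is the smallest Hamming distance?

3

Pairwise Hamming distances:
  Vc334 vs Vc117: 6
  Vc334 vs Vc323: 8
  Vc334 vs Vc182: 10
  Vc334 vs Vc34: 3
  Vc117 vs Vc323: 10
  Vc117 vs Vc182: 13
  Vc117 vs Vc34: 8
  Vc323 vs Vc182: 16
  Vc323 vs Vc34: 9
  Vc182 vs Vc34: 12
The smallest is 3, between Vc334 and Vc34.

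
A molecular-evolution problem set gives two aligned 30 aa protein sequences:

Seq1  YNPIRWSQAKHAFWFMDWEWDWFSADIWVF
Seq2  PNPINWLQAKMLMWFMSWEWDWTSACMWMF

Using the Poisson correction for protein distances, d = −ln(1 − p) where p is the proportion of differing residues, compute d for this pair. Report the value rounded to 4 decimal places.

Differing sites — 1:Y/P; 5:R/N; 7:S/L; 11:H/M; 12:A/L; 13:F/M; 17:D/S; 23:F/T; 26:D/C; 27:I/M; 29:V/M.
p = 11/30 = 0.366667.
d = −ln(1 − 0.366667) = −ln(0.633333) = 0.4568.

0.4568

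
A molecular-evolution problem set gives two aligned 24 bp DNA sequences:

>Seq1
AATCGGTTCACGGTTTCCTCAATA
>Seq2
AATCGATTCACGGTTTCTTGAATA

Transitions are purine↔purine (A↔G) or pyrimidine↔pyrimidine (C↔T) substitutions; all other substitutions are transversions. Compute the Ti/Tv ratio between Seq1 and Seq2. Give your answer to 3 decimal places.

Mismatches occur at site 6 (G→A, transition), site 18 (C→T, transition), site 20 (C→G, transversion).
Of the 3 differences, 2 transitions and 1 transversion, so Ti/Tv = 2/1 = 2.000.

2.000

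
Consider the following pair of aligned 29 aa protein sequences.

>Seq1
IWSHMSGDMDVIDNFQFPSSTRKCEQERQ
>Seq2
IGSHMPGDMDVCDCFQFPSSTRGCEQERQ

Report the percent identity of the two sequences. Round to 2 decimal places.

82.76%

Differing sites — 2:W/G; 6:S/P; 12:I/C; 14:N/C; 23:K/G.
24 of the 29 sites match, so the percent identity is 24/29 × 100 = 82.76%.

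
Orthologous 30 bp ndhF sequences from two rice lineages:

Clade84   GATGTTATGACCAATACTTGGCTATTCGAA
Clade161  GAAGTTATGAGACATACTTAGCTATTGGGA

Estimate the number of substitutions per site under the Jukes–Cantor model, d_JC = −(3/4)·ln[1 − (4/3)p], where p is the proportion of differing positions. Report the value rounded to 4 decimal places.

The sequences differ at positions 3 (T/A), 11 (C/G), 12 (C/A), 13 (A/C), 20 (G/A), 27 (C/G), 29 (A/G).
p = 7/30 = 0.233333.
d = −0.75 · ln(1 − (4/3)·0.233333) = −0.75 · ln(0.688889) = −0.75 · (-0.372675) = 0.2795.

0.2795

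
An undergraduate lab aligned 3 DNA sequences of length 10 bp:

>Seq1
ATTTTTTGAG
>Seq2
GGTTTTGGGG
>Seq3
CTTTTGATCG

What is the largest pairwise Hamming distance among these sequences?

6

Pairwise Hamming distances:
  Seq1 vs Seq2: 4
  Seq1 vs Seq3: 5
  Seq2 vs Seq3: 6
The largest is 6, between Seq2 and Seq3.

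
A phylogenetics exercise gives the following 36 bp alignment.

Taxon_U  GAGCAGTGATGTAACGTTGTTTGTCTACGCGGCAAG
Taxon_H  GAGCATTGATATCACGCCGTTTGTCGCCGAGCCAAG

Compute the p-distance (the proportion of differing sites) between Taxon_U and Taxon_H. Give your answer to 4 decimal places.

Mismatches occur at site 6 (G→T), site 11 (G→A), site 13 (A→C), site 17 (T→C), site 18 (T→C), site 26 (T→G), site 27 (A→C), site 30 (C→A), site 32 (G→C).
There are 9 differences over 36 sites, so p = 9/36 = 0.2500.

0.2500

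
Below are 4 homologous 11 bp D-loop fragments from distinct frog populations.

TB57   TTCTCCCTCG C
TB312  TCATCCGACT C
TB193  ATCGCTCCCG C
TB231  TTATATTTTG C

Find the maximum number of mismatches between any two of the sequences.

8

Pairwise Hamming distances:
  TB57 vs TB312: 5
  TB57 vs TB193: 4
  TB57 vs TB231: 5
  TB312 vs TB193: 8
  TB312 vs TB231: 7
  TB193 vs TB231: 7
The largest is 8, between TB312 and TB193.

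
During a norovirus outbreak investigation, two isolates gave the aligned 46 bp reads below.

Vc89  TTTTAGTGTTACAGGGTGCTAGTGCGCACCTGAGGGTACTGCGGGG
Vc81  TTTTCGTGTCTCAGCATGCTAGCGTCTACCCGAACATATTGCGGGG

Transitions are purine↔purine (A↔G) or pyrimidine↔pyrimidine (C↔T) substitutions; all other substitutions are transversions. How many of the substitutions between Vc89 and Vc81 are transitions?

9

Differing sites — 5:A/C (Tv); 10:T/C (Ti); 11:A/T (Tv); 15:G/C (Tv); 16:G/A (Ti); 23:T/C (Ti); 25:C/T (Ti); 26:G/C (Tv); 27:C/T (Ti); 31:T/C (Ti); 34:G/A (Ti); 35:G/C (Tv); 36:G/A (Ti); 39:C/T (Ti).
Of the 14 differences, 9 transitions and 5 transversions, so the answer is 9.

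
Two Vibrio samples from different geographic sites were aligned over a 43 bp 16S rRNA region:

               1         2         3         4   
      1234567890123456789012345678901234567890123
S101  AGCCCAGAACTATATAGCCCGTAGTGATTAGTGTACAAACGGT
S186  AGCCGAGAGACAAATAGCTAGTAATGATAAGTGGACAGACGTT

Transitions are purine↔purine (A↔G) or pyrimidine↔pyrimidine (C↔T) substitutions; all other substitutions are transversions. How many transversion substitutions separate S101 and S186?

Mismatches occur at site 5 (C↔G, transversion), site 9 (A↔G, transition), site 10 (C↔A, transversion), site 11 (T↔C, transition), site 13 (T↔A, transversion), site 19 (C↔T, transition), site 20 (C↔A, transversion), site 24 (G↔A, transition), site 29 (T↔A, transversion), site 34 (T↔G, transversion), site 38 (A↔G, transition), site 42 (G↔T, transversion).
Of the 12 differences, 5 transitions and 7 transversions, so the answer is 7.

7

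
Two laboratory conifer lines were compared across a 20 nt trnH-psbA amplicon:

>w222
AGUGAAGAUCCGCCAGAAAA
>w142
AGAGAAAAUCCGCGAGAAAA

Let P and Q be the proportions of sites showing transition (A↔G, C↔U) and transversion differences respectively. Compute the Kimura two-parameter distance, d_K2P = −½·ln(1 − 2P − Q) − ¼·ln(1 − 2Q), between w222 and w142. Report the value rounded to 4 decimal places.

0.1674

The sequences differ at positions 3 (U/A, transversion), 7 (G/A, transition), 14 (C/G, transversion).
Of the 3 differences, 1 transition and 2 transversions over 20 sites: P = 1/20 = 0.050000, Q = 2/20 = 0.100000.
d = −0.5·ln(0.800000) − 0.25·ln(0.800000) = −0.5·(-0.223144) − 0.25·(-0.223144) = 0.1674.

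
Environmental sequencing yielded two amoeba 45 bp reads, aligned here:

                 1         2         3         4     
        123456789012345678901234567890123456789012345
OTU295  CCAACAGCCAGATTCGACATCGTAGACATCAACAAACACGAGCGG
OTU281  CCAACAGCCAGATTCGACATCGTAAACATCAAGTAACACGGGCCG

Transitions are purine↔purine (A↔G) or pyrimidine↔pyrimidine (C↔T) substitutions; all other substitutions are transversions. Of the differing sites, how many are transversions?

Mismatches occur at site 25 (G/A, transition), site 33 (C/G, transversion), site 34 (A/T, transversion), site 41 (A/G, transition), site 44 (G/C, transversion).
Of the 5 differences, 2 transitions and 3 transversions, so the answer is 3.

3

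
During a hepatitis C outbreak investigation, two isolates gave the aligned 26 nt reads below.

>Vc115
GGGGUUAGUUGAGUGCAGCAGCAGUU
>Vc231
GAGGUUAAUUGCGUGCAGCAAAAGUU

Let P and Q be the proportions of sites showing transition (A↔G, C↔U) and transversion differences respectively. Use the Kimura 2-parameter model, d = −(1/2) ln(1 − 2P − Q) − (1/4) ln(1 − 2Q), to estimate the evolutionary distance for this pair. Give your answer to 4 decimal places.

Differing sites — 2:G/A (Ti); 8:G/A (Ti); 12:A/C (Tv); 21:G/A (Ti); 22:C/A (Tv).
Of the 5 differences, 3 transitions and 2 transversions over 26 sites: P = 3/26 = 0.115385, Q = 2/26 = 0.076923.
d = −0.5·ln(0.692307) − 0.25·ln(0.846154) = −0.5·(-0.367726) − 0.25·(-0.167054) = 0.2256.

0.2256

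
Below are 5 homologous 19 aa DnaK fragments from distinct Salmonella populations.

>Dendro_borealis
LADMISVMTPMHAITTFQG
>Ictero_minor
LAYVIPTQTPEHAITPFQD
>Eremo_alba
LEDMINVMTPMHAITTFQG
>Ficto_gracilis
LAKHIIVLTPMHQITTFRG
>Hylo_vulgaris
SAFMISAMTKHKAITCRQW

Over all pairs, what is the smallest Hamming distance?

Pairwise Hamming distances:
  Dendro_borealis vs Ictero_minor: 8
  Dendro_borealis vs Eremo_alba: 2
  Dendro_borealis vs Ficto_gracilis: 6
  Dendro_borealis vs Hylo_vulgaris: 9
  Ictero_minor vs Eremo_alba: 9
  Ictero_minor vs Ficto_gracilis: 10
  Ictero_minor vs Hylo_vulgaris: 12
  Eremo_alba vs Ficto_gracilis: 7
  Eremo_alba vs Hylo_vulgaris: 11
  Ficto_gracilis vs Hylo_vulgaris: 14
The smallest is 2, between Dendro_borealis and Eremo_alba.

2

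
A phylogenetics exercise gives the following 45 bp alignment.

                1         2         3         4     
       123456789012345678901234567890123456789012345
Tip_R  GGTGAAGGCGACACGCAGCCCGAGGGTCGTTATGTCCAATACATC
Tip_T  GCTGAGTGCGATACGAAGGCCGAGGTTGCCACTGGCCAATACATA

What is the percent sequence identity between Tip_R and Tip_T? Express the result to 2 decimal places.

68.89%

The sequences differ at positions 2 (G/C), 6 (A/G), 7 (G/T), 12 (C/T), 16 (C/A), 19 (C/G), 26 (G/T), 28 (C/G), 29 (G/C), 30 (T/C), 31 (T/A), 32 (A/C), 35 (T/G), 45 (C/A).
31 of the 45 sites match, so the percent identity is 31/45 × 100 = 68.89%.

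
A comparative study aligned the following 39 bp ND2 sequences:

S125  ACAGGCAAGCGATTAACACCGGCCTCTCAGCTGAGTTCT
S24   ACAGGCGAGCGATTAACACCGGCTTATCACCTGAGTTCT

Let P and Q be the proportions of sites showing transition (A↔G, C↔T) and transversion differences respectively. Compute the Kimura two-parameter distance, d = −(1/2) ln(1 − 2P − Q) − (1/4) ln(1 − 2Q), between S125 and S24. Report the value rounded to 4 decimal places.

0.1106

Differing sites — 7:A/G (Ti); 24:C/T (Ti); 26:C/A (Tv); 30:G/C (Tv).
Of the 4 differences, 2 transitions and 2 transversions over 39 sites: P = 2/39 = 0.051282, Q = 2/39 = 0.051282.
d = −0.5·ln(0.846154) − 0.25·ln(0.897436) = −0.5·(-0.167054) − 0.25·(-0.108213) = 0.1106.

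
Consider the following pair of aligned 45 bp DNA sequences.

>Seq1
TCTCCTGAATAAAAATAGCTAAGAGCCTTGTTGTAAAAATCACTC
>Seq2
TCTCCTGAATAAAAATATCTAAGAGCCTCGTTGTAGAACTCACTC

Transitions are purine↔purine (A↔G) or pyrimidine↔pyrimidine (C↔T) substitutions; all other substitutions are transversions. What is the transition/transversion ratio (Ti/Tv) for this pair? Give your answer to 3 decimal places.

Differing sites — 18:G/T (Tv); 29:T/C (Ti); 36:A/G (Ti); 39:A/C (Tv).
Of the 4 differences, 2 transitions and 2 transversions, so Ti/Tv = 2/2 = 1.000.

1.000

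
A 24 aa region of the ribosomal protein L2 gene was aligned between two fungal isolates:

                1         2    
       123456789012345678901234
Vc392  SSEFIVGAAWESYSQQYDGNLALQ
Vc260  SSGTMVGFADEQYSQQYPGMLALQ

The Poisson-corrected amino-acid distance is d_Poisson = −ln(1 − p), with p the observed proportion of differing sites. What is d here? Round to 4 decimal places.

Mismatches occur at site 3 (E/G), site 4 (F/T), site 5 (I/M), site 8 (A/F), site 10 (W/D), site 12 (S/Q), site 18 (D/P), site 20 (N/M).
p = 8/24 = 0.333333.
d = −ln(1 − 0.333333) = −ln(0.666667) = 0.4055.

0.4055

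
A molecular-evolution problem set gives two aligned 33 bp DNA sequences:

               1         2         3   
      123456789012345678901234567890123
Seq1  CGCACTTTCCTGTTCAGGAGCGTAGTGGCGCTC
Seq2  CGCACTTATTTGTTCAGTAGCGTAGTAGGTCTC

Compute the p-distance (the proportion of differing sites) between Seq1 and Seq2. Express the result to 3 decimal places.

0.212

Mismatches occur at site 8 (T/A), site 9 (C/T), site 10 (C/T), site 18 (G/T), site 27 (G/A), site 29 (C/G), site 30 (G/T).
There are 7 differences over 33 sites, so p = 7/33 = 0.212.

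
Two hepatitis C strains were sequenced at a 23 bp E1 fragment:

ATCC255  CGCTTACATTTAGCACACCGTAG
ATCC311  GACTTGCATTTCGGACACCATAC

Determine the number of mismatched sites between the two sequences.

Mismatches occur at site 1 (C/G), site 2 (G/A), site 6 (A/G), site 12 (A/C), site 14 (C/G), site 20 (G/A), site 23 (G/C).
That gives 7 mismatches out of 23 aligned sites, so the Hamming distance is 7.

7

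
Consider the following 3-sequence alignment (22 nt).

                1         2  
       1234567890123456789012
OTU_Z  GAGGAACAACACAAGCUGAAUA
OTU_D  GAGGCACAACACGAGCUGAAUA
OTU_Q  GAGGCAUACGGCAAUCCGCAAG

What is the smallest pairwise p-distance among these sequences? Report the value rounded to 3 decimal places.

0.091

Pairwise Hamming distances:
  OTU_Z vs OTU_D: 2
  OTU_Z vs OTU_Q: 10
  OTU_D vs OTU_Q: 10
The smallest is 2 mismatches, between OTU_Z and OTU_D; p = 2/22 = 0.091.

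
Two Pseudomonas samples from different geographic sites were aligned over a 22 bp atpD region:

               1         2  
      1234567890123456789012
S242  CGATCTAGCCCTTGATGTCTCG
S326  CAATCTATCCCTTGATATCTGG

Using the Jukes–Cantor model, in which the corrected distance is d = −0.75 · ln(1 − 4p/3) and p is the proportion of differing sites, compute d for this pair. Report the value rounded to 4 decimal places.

0.2082

The sequences differ at positions 2 (G/A), 8 (G/T), 17 (G/A), 21 (C/G).
p = 4/22 = 0.181818.
d = −0.75 · ln(1 − (4/3)·0.181818) = −0.75 · ln(0.757576) = −0.75 · (-0.277631) = 0.2082.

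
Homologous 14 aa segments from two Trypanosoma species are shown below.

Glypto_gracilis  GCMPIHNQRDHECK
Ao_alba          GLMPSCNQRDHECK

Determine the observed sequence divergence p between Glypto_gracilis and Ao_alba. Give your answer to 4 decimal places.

Mismatches occur at site 2 (C↔L), site 5 (I↔S), site 6 (H↔C).
There are 3 differences over 14 sites, so p = 3/14 = 0.2143.

0.2143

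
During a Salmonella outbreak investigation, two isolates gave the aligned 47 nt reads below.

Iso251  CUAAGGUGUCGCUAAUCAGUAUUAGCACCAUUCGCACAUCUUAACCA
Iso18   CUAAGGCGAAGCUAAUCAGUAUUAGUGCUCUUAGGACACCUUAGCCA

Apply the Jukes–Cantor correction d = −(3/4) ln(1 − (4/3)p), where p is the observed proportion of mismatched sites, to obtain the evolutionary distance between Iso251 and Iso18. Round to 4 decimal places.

Mismatches occur at site 7 (U↔C), site 9 (U↔A), site 10 (C↔A), site 26 (C↔U), site 27 (A↔G), site 29 (C↔U), site 30 (A↔C), site 33 (C↔A), site 35 (C↔G), site 39 (U↔C), site 44 (A↔G).
p = 11/47 = 0.234043.
d = −0.75 · ln(1 − (4/3)·0.234043) = −0.75 · ln(0.687943) = −0.75 · (-0.374049) = 0.2805.

0.2805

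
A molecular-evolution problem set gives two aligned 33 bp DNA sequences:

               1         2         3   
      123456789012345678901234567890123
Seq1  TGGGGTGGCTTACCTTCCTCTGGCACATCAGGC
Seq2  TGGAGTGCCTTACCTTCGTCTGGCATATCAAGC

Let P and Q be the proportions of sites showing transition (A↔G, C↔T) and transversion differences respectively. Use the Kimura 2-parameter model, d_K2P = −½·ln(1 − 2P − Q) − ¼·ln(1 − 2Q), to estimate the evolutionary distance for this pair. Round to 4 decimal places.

The sequences differ at positions 4 (G/A, transition), 8 (G/C, transversion), 18 (C/G, transversion), 26 (C/T, transition), 31 (G/A, transition).
Of the 5 differences, 3 transitions and 2 transversions over 33 sites: P = 3/33 = 0.090909, Q = 2/33 = 0.060606.
d = −0.5·ln(0.757576) − 0.25·ln(0.878788) = −0.5·(-0.277631) − 0.25·(-0.129212) = 0.1711.

0.1711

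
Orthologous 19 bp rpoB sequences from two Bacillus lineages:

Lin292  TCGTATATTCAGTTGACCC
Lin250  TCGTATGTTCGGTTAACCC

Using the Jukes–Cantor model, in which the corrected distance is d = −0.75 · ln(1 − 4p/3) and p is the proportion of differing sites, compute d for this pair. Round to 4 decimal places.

0.1773

Mismatches occur at site 7 (A→G), site 11 (A→G), site 15 (G→A).
p = 3/19 = 0.157895.
d = −0.75 · ln(1 − (4/3)·0.157895) = −0.75 · ln(0.789473) = −0.75 · (-0.236390) = 0.1773.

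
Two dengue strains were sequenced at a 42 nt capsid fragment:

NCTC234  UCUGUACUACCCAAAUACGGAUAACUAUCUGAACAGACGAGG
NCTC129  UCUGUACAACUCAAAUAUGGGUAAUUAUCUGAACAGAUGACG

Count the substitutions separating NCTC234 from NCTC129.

7

The sequences differ at positions 8 (U/A), 11 (C/U), 18 (C/U), 21 (A/G), 25 (C/U), 38 (C/U), 41 (G/C).
That gives 7 mismatches out of 42 aligned sites, so the Hamming distance is 7.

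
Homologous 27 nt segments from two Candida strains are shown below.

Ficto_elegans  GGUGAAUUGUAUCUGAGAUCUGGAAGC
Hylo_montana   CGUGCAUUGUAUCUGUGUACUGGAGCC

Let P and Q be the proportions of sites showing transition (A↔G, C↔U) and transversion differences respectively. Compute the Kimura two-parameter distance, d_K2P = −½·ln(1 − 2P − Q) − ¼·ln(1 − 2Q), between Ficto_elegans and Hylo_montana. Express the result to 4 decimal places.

Mismatches occur at site 1 (G↔C, transversion), site 5 (A↔C, transversion), site 16 (A↔U, transversion), site 18 (A↔U, transversion), site 19 (U↔A, transversion), site 25 (A↔G, transition), site 26 (G↔C, transversion).
Of the 7 differences, 1 transition and 6 transversions over 27 sites: P = 1/27 = 0.037037, Q = 6/27 = 0.222222.
d = −0.5·ln(0.703704) − 0.25·ln(0.555556) = −0.5·(-0.351397) − 0.25·(-0.587786) = 0.3226.

0.3226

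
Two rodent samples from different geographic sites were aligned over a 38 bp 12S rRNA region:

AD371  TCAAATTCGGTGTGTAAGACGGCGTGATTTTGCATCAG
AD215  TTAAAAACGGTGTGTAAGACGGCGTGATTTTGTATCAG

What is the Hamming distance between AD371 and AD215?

The sequences differ at positions 2 (C/T), 6 (T/A), 7 (T/A), 33 (C/T).
That gives 4 mismatches out of 38 aligned sites, so the Hamming distance is 4.

4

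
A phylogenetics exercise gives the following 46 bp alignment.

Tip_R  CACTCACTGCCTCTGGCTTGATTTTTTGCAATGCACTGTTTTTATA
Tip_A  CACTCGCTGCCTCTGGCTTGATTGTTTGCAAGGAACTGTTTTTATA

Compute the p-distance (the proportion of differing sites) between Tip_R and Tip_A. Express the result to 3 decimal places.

0.087

Mismatches occur at site 6 (A→G), site 24 (T→G), site 32 (T→G), site 34 (C→A).
There are 4 differences over 46 sites, so p = 4/46 = 0.087.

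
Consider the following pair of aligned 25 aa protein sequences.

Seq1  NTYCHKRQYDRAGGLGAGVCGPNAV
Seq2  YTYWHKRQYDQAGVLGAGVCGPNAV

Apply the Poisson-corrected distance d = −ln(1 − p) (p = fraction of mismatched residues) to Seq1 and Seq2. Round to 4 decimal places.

0.1744

Differing sites — 1:N/Y; 4:C/W; 11:R/Q; 14:G/V.
p = 4/25 = 0.160000.
d = −ln(1 − 0.160000) = −ln(0.840000) = 0.1744.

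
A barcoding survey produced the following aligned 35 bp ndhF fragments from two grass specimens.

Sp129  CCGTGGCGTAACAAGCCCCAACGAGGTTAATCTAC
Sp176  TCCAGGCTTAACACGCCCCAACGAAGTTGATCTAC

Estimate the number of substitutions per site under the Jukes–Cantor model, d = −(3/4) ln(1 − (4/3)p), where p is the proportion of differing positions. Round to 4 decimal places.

Differing sites — 1:C/T; 3:G/C; 4:T/A; 8:G/T; 14:A/C; 25:G/A; 29:A/G.
p = 7/35 = 0.200000.
d = −0.75 · ln(1 − (4/3)·0.200000) = −0.75 · ln(0.733333) = −0.75 · (-0.310155) = 0.2326.

0.2326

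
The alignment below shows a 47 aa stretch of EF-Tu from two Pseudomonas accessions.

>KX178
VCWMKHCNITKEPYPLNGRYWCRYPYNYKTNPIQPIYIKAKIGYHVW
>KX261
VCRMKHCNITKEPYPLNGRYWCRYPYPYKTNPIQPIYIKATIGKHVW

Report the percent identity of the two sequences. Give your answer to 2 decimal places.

91.49%

Mismatches occur at site 3 (W→R), site 27 (N→P), site 41 (K→T), site 44 (Y→K).
43 of the 47 sites match, so the percent identity is 43/47 × 100 = 91.49%.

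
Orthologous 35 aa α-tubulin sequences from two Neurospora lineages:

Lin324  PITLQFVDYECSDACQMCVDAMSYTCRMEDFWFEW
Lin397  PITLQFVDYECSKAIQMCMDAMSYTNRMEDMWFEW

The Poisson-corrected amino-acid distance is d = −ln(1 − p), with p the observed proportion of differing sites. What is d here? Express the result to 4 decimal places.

0.1542

The sequences differ at positions 13 (D/K), 15 (C/I), 19 (V/M), 26 (C/N), 31 (F/M).
p = 5/35 = 0.142857.
d = −ln(1 − 0.142857) = −ln(0.857143) = 0.1542.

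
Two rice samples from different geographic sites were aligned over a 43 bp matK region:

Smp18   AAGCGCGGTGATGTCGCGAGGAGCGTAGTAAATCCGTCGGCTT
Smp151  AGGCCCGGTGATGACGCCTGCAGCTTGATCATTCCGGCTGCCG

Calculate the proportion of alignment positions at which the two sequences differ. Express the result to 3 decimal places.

Differing sites — 2:A/G; 5:G/C; 14:T/A; 18:G/C; 19:A/T; 21:G/C; 25:G/T; 27:A/G; 28:G/A; 30:A/C; 32:A/T; 37:T/G; 39:G/T; 42:T/C; 43:T/G.
There are 15 differences over 43 sites, so p = 15/43 = 0.349.

0.349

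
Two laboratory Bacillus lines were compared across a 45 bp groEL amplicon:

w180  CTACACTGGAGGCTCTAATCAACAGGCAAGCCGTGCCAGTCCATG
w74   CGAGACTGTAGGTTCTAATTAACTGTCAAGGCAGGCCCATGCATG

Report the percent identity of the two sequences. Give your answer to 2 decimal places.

71.11%

Differing sites — 2:T/G; 4:C/G; 9:G/T; 13:C/T; 20:C/T; 24:A/T; 26:G/T; 31:C/G; 33:G/A; 34:T/G; 38:A/C; 39:G/A; 41:C/G.
32 of the 45 sites match, so the percent identity is 32/45 × 100 = 71.11%.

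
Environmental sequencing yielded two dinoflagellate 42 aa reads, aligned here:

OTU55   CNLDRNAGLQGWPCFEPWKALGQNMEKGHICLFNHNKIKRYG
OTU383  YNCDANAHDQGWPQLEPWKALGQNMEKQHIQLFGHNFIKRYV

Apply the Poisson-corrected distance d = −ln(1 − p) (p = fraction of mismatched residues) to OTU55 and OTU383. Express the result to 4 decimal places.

Mismatches occur at site 1 (C↔Y), site 3 (L↔C), site 5 (R↔A), site 8 (G↔H), site 9 (L↔D), site 14 (C↔Q), site 15 (F↔L), site 28 (G↔Q), site 31 (C↔Q), site 34 (N↔G), site 37 (K↔F), site 42 (G↔V).
p = 12/42 = 0.285714.
d = −ln(1 − 0.285714) = −ln(0.714286) = 0.3365.

0.3365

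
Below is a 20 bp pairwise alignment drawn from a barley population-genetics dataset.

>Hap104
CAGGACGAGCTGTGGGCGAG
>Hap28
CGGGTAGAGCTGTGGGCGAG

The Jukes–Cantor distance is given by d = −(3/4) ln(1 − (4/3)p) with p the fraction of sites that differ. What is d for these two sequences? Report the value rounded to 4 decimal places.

Mismatches occur at site 2 (A↔G), site 5 (A↔T), site 6 (C↔A).
p = 3/20 = 0.150000.
d = −0.75 · ln(1 − (4/3)·0.150000) = −0.75 · ln(0.800000) = −0.75 · (-0.223144) = 0.1674.

0.1674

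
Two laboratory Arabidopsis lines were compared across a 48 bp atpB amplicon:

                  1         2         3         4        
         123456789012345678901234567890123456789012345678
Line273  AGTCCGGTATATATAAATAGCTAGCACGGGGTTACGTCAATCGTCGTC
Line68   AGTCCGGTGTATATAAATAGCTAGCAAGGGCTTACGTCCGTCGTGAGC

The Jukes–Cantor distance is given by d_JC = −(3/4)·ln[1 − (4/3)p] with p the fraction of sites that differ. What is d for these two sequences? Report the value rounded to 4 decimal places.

The sequences differ at positions 9 (A/G), 27 (C/A), 31 (G/C), 39 (A/C), 40 (A/G), 45 (C/G), 46 (G/A), 47 (T/G).
p = 8/48 = 0.166667.
d = −0.75 · ln(1 − (4/3)·0.166667) = −0.75 · ln(0.777777) = −0.75 · (-0.251315) = 0.1885.

0.1885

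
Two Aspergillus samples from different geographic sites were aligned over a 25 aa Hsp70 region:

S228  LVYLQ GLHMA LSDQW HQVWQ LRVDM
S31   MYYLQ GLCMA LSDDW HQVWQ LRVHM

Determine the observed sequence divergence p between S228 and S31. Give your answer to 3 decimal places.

0.200

The sequences differ at positions 1 (L/M), 2 (V/Y), 8 (H/C), 14 (Q/D), 24 (D/H).
There are 5 differences over 25 sites, so p = 5/25 = 0.200.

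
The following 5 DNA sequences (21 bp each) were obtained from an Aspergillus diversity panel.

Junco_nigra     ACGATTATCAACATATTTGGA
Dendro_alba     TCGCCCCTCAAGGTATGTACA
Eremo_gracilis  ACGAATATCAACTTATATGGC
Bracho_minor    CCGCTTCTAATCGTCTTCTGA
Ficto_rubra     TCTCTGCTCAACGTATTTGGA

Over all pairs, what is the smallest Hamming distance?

Pairwise Hamming distances:
  Junco_nigra vs Dendro_alba: 10
  Junco_nigra vs Eremo_gracilis: 4
  Junco_nigra vs Bracho_minor: 9
  Junco_nigra vs Ficto_rubra: 6
  Dendro_alba vs Eremo_gracilis: 11
  Dendro_alba vs Bracho_minor: 11
  Dendro_alba vs Ficto_rubra: 7
  Eremo_gracilis vs Bracho_minor: 12
  Eremo_gracilis vs Ficto_rubra: 9
  Bracho_minor vs Ficto_rubra: 8
The smallest is 4, between Junco_nigra and Eremo_gracilis.

4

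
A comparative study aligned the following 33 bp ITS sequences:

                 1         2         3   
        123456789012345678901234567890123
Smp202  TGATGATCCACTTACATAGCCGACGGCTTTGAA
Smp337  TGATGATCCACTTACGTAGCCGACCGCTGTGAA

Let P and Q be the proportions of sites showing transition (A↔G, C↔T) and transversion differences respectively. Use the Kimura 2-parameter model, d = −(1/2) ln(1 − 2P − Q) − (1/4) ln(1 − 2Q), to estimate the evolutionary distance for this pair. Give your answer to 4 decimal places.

0.0969

Differing sites — 16:A/G (Ti); 25:G/C (Tv); 29:T/G (Tv).
Of the 3 differences, 1 transition and 2 transversions over 33 sites: P = 1/33 = 0.030303, Q = 2/33 = 0.060606.
d = −0.5·ln(0.878788) − 0.25·ln(0.878788) = −0.5·(-0.129212) − 0.25·(-0.129212) = 0.0969.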